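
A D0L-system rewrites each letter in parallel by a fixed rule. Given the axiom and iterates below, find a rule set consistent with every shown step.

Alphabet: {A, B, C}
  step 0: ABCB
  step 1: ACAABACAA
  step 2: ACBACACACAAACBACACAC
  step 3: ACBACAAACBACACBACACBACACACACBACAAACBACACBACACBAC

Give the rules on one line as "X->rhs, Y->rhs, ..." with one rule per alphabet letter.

A->AC, B->AA, C->BAC

  step 2 ⇒ step 3: ACBACACACAAACBACACAC ⇒ AC·BAC·AA·AC·BAC·AC·BAC·AC·BAC·AC·AC·AC·BAC·AA·AC·BAC·AC·BAC·AC·BAC
    A ↦ AC
    B ↦ AA
    C ↦ BAC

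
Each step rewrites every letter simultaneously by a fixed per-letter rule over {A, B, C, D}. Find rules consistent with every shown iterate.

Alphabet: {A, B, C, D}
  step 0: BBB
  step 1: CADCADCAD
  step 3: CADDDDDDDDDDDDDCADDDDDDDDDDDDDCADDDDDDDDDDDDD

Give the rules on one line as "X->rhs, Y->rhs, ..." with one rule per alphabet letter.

  step 0 ⇒ step 1: BBB ⇒ CAD·CAD·CAD
    B ↦ CAD
    A ↦ D  (constrained at step 1)
    C ↦ B  (constrained at step 1)
    D ↦ DDD  (constrained at step 1)

A->D, B->CAD, C->B, D->DDD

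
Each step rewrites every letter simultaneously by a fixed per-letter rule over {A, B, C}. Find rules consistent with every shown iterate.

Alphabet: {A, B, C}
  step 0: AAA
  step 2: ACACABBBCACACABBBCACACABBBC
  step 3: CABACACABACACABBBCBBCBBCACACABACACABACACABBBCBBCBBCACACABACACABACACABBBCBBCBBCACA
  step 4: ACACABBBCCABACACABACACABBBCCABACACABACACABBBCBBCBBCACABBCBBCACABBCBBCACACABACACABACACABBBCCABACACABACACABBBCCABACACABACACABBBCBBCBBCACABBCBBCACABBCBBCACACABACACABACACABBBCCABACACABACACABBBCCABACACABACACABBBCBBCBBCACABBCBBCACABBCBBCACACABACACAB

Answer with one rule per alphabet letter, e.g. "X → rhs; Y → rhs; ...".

A->CAB, B->BBC, C->ACA

  step 3 ⇒ step 4: CABACACABACACABBBCBBCBBCACACABACACABACACABBBCBBCBBCACACABACACABACACABBBCBBCBBCACA ⇒ ACA·CAB·BBC·CAB·ACA·CAB·ACA·CAB·BBC·CAB·ACA·CAB·ACA·CAB·BBC·BBC·BBC·ACA·BBC·BBC·ACA·BBC·BBC·ACA·CAB·ACA·CAB·ACA·CAB·BBC·CAB·ACA·CAB·ACA·CAB·BBC·CAB·ACA·CAB·ACA·CAB·BBC·BBC·BBC·ACA·BBC·BBC·ACA·BBC·BBC·ACA·CAB·ACA·CAB·ACA·CAB·BBC·CAB·ACA·CAB·ACA·CAB·BBC·CAB·ACA·CAB·ACA·CAB·BBC·BBC·BBC·ACA·BBC·BBC·ACA·BBC·BBC·ACA·CAB·ACA·CAB
    A ↦ CAB
    B ↦ BBC
    C ↦ ACA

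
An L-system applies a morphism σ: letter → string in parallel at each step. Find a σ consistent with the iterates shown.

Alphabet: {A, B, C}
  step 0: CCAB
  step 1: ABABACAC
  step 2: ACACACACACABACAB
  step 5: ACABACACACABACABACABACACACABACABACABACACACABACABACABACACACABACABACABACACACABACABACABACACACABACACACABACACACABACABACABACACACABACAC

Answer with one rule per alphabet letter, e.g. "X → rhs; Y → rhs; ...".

A->AC, B->AC, C->AB

  step 1 ⇒ step 2: ABABACAC ⇒ AC·AC·AC·AC·AC·AB·AC·AB
    A ↦ AC
    B ↦ AC
    C ↦ AB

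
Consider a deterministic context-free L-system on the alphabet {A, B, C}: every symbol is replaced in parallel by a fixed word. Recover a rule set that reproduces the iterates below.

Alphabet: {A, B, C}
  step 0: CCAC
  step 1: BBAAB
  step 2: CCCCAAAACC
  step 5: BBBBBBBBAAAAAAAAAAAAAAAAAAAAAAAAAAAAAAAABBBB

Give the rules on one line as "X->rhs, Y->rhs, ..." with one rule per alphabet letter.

  step 1 ⇒ step 2: BBAAB ⇒ CC·CC·AA·AA·CC
    A ↦ AA
    B ↦ CC
  step 0 ⇒ step 1: CCAC ⇒ B·B·AA·B
    C ↦ B

A->AA, B->CC, C->B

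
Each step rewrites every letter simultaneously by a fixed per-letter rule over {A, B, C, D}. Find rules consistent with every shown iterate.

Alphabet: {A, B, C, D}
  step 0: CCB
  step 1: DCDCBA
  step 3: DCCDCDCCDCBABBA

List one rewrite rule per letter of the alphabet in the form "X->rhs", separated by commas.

A->B, B->BA, C->DC, D->C

  step 0 ⇒ step 1: CCB ⇒ DC·DC·BA
    B ↦ BA
    C ↦ DC
    A ↦ B  (constrained at step 1)
    D ↦ C  (constrained at step 1)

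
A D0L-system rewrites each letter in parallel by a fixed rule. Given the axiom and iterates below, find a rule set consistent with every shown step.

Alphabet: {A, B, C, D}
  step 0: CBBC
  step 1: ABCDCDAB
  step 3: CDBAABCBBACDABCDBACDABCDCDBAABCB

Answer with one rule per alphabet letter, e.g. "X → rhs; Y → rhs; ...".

A->BA, B->CD, C->AB, D->CB

  step 0 ⇒ step 1: CBBC ⇒ AB·CD·CD·AB
    B ↦ CD
    C ↦ AB
    A ↦ BA  (constrained at step 1)
    D ↦ CB  (constrained at step 1)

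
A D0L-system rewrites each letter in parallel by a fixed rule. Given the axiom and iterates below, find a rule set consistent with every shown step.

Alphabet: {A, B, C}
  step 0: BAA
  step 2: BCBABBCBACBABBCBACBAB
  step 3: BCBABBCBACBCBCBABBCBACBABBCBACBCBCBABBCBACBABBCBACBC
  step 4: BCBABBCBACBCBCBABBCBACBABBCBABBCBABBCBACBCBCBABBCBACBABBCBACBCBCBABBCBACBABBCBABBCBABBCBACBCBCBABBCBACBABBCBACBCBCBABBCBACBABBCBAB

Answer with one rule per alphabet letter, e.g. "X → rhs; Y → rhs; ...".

  step 3 ⇒ step 4: BCBABBCBACBCBCBABBCBACBABBCBACBCBCBABBCBACBABBCBACBC ⇒ BC·BAB·BC·BAC·BC·BC·BAB·BC·BAC·BAB·BC·BAB·BC·BAB·BC·BAC·BC·BC·BAB·BC·BAC·BAB·BC·BAC·BC·BC·BAB·BC·BAC·BAB·BC·BAB·BC·BAB·BC·BAC·BC·BC·BAB·BC·BAC·BAB·BC·BAC·BC·BC·BAB·BC·BAC·BAB·BC·BAB
    A ↦ BAC
    B ↦ BC
    C ↦ BAB

A->BAC, B->BC, C->BAB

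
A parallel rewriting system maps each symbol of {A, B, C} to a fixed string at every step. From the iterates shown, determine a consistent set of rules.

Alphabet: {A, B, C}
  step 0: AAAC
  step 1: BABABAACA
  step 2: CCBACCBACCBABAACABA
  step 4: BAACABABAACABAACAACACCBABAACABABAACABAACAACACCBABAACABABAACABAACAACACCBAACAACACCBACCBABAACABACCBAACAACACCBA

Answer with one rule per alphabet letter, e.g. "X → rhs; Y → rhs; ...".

A->BA, B->CC, C->ACA

  step 1 ⇒ step 2: BABABAACA ⇒ CC·BA·CC·BA·CC·BA·BA·ACA·BA
    A ↦ BA
    B ↦ CC
    C ↦ ACA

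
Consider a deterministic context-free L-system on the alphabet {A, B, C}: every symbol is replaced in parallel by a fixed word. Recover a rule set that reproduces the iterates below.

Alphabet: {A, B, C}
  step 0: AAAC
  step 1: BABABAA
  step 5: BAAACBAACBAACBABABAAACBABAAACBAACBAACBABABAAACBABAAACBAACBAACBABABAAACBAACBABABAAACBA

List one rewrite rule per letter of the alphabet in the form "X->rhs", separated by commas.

  step 0 ⇒ step 1: AAAC ⇒ BA·BA·BA·A
    A ↦ BA
    C ↦ A
    B ↦ AC  (constrained at step 1)

A->BA, B->AC, C->A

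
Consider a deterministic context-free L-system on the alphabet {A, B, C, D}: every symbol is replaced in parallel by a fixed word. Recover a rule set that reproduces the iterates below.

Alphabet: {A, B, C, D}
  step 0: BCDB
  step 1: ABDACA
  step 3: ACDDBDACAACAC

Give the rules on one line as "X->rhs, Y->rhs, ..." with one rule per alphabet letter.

A->D, B->A, C->BD, D->AC

  step 0 ⇒ step 1: BCDB ⇒ A·BD·AC·A
    B ↦ A
    C ↦ BD
    D ↦ AC
    A ↦ D  (constrained at step 1)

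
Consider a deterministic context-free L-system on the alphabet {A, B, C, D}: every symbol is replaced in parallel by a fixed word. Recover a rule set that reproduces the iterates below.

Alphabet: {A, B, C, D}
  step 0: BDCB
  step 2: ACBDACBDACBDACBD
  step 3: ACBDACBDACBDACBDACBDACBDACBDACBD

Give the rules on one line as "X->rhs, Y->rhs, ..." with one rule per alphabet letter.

  step 2 ⇒ step 3: ACBDACBDACBDACBD ⇒ AC·BD·AC·BD·AC·BD·AC·BD·AC·BD·AC·BD·AC·BD·AC·BD
    A ↦ AC
    B ↦ AC
    C ↦ BD
    D ↦ BD

A->AC, B->AC, C->BD, D->BD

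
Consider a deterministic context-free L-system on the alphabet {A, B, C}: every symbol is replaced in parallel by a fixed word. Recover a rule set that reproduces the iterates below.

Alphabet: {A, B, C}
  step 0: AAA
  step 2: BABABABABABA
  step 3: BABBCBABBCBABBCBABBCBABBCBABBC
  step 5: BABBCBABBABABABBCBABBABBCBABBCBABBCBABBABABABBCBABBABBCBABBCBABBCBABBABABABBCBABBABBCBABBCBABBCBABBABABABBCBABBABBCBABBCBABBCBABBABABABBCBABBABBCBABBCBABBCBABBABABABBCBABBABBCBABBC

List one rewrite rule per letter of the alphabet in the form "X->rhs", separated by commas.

A->BC, B->BAB, C->A

  step 2 ⇒ step 3: BABABABABABA ⇒ BAB·BC·BAB·BC·BAB·BC·BAB·BC·BAB·BC·BAB·BC
    A ↦ BC
    B ↦ BAB
    C ↦ A  (constrained at step 3)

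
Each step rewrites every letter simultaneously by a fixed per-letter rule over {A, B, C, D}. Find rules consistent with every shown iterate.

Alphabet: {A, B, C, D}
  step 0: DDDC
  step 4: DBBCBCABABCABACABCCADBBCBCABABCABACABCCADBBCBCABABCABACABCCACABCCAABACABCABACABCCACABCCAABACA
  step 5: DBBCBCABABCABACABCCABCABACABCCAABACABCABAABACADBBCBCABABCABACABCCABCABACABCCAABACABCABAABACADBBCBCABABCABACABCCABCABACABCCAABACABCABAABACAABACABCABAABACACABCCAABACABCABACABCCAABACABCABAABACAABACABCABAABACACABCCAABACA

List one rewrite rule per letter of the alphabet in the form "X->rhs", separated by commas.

  step 4 ⇒ step 5: DBBCBCABABCABACABCCADBBCBCABABCABACABCCADBBCBCABABCABACABCCACABCCAABACABCABACABCCACABCCAABACA ⇒ DB·BC·BC·ABA·BC·ABA·CA·BC·CA·BC·ABA·CA·BC·CA·ABA·CA·BC·ABA·ABA·CA·DB·BC·BC·ABA·BC·ABA·CA·BC·CA·BC·ABA·CA·BC·CA·ABA·CA·BC·ABA·ABA·CA·DB·BC·BC·ABA·BC·ABA·CA·BC·CA·BC·ABA·CA·BC·CA·ABA·CA·BC·ABA·ABA·CA·ABA·CA·BC·ABA·ABA·CA·CA·BC·CA·ABA·CA·BC·ABA·CA·BC·CA·ABA·CA·BC·ABA·ABA·CA·ABA·CA·BC·ABA·ABA·CA·CA·BC·CA·ABA·CA
    A ↦ CA
    B ↦ BC
    C ↦ ABA
    D ↦ DB

A->CA, B->BC, C->ABA, D->DB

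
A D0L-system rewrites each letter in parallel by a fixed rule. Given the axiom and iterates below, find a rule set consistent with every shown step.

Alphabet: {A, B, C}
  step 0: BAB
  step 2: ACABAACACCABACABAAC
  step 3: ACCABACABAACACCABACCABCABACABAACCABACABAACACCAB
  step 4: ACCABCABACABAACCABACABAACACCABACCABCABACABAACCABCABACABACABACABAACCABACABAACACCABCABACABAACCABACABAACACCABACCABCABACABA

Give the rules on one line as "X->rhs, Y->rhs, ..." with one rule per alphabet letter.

  step 3 ⇒ step 4: ACCABACABAACACCABACCABCABACABAACCABACABAACACCAB ⇒ AC·CAB·CAB·AC·ABA·AC·CAB·AC·ABA·AC·AC·CAB·AC·CAB·CAB·AC·ABA·AC·CAB·CAB·AC·ABA·CAB·AC·ABA·AC·CAB·AC·ABA·AC·AC·CAB·CAB·AC·ABA·AC·CAB·AC·ABA·AC·AC·CAB·AC·CAB·CAB·AC·ABA
    A ↦ AC
    B ↦ ABA
    C ↦ CAB

A->AC, B->ABA, C->CAB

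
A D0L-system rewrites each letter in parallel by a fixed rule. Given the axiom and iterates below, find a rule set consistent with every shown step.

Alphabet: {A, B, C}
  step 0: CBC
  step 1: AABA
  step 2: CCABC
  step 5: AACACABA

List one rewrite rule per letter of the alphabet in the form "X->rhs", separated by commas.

  step 1 ⇒ step 2: AABA ⇒ C·C·AB·C
    A ↦ C
    B ↦ AB
  step 0 ⇒ step 1: CBC ⇒ A·AB·A
    C ↦ A

A->C, B->AB, C->A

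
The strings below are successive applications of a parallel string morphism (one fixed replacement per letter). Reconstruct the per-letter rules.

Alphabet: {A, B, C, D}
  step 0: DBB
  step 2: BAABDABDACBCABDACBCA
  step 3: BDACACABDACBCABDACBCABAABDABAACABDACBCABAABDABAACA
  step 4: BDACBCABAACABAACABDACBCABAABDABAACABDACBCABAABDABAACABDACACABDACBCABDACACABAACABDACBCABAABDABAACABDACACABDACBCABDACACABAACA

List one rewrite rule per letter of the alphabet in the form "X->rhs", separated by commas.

A->CA, B->BDA, C->BAA, D->CB

  step 3 ⇒ step 4: BDACACABDACBCABDACBCABAABDABAACABDACBCABAABDABAACA ⇒ BDA·CB·CA·BAA·CA·BAA·CA·BDA·CB·CA·BAA·BDA·BAA·CA·BDA·CB·CA·BAA·BDA·BAA·CA·BDA·CA·CA·BDA·CB·CA·BDA·CA·CA·BAA·CA·BDA·CB·CA·BAA·BDA·BAA·CA·BDA·CA·CA·BDA·CB·CA·BDA·CA·CA·BAA·CA
    A ↦ CA
    B ↦ BDA
    C ↦ BAA
    D ↦ CB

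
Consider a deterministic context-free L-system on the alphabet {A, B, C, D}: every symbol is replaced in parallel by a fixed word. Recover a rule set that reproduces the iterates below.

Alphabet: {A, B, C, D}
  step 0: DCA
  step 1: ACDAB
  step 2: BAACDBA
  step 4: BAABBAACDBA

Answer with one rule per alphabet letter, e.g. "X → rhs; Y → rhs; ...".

  step 1 ⇒ step 2: ACDAB ⇒ B·A·ACD·B·A
    A ↦ B
    B ↦ A
    C ↦ A
    D ↦ ACD

A->B, B->A, C->A, D->ACD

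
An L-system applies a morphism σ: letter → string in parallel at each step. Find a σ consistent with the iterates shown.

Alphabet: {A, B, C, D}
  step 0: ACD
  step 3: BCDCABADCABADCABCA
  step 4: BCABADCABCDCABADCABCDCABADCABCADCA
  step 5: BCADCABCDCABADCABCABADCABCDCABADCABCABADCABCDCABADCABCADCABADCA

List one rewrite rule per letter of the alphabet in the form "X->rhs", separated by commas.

  step 4 ⇒ step 5: BCABADCABCDCABADCABCDCABADCABCADCA ⇒ BC·A·DCA·BC·DCA·B·A·DCA·BC·A·B·A·DCA·BC·DCA·B·A·DCA·BC·A·B·A·DCA·BC·DCA·B·A·DCA·BC·A·DCA·B·A·DCA
    A ↦ DCA
    B ↦ BC
    C ↦ A
    D ↦ B

A->DCA, B->BC, C->A, D->B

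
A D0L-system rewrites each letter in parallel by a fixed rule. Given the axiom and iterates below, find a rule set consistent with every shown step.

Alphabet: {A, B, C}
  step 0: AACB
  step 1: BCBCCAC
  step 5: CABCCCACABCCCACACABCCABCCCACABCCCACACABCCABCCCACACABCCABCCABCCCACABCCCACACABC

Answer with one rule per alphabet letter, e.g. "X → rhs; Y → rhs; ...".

  step 0 ⇒ step 1: AACB ⇒ BC·BC·CA·C
    A ↦ BC
    B ↦ C
    C ↦ CA

A->BC, B->C, C->CA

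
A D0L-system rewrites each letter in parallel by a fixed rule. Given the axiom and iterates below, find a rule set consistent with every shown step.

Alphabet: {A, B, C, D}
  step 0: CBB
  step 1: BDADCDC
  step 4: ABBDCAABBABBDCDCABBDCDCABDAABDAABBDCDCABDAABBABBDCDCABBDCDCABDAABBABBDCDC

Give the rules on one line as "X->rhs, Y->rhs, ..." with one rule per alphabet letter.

A->ABB, B->DC, C->BDA, D->A

  step 0 ⇒ step 1: CBB ⇒ BDA·DC·DC
    B ↦ DC
    C ↦ BDA
    A ↦ ABB  (constrained at step 1)
    D ↦ A  (constrained at step 1)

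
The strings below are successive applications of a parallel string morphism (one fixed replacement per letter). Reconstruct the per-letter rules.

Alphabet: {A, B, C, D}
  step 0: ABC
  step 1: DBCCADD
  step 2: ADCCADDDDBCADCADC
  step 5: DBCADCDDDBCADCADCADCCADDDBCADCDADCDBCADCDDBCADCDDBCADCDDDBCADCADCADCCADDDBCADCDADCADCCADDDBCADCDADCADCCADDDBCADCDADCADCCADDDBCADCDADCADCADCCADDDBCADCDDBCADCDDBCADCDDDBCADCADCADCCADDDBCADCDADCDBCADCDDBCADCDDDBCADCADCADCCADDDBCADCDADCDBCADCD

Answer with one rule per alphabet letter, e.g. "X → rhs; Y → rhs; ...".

A->DBC, B->CAD, C->D, D->ADC

  step 1 ⇒ step 2: DBCCADD ⇒ ADC·CAD·D·D·DBC·ADC·ADC
    A ↦ DBC
    B ↦ CAD
    C ↦ D
    D ↦ ADC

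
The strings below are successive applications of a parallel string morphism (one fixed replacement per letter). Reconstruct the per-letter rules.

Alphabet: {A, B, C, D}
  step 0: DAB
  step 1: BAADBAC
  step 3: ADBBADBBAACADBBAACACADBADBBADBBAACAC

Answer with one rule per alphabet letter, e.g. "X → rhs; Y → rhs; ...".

  step 0 ⇒ step 1: DAB ⇒ BA·ADB·AC
    A ↦ ADB
    B ↦ AC
    D ↦ BA
    C ↦ B  (constrained at step 1)

A->ADB, B->AC, C->B, D->BA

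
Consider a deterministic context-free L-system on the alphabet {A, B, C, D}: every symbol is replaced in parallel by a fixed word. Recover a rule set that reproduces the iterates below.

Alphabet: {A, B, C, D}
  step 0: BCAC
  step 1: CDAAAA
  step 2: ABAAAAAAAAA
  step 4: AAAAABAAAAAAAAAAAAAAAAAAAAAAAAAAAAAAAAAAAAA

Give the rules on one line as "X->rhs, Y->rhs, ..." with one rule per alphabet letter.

A->AA, B->CD, C->A, D->BA

  step 1 ⇒ step 2: CDAAAA ⇒ A·BA·AA·AA·AA·AA
    A ↦ AA
    C ↦ A
    D ↦ BA
  step 0 ⇒ step 1: BCAC ⇒ CD·A·AA·A
    B ↦ CD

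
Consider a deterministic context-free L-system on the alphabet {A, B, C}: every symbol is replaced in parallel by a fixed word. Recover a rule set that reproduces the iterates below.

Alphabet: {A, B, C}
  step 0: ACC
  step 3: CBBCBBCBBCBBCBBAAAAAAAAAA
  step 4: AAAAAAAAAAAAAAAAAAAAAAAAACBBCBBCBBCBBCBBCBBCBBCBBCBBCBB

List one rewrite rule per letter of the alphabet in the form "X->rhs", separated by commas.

  step 3 ⇒ step 4: CBBCBBCBBCBBCBBAAAAAAAAAA ⇒ A·AA·AA·A·AA·AA·A·AA·AA·A·AA·AA·A·AA·AA·CBB·CBB·CBB·CBB·CBB·CBB·CBB·CBB·CBB·CBB
    A ↦ CBB
    B ↦ AA
    C ↦ A

A->CBB, B->AA, C->A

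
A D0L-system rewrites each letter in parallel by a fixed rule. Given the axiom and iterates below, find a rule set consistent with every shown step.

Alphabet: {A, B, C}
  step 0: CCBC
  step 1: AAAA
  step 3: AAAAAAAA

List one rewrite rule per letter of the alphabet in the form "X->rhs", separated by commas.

  step 0 ⇒ step 1: CCBC ⇒ A·A·A·A
    B ↦ A
    C ↦ A
    A ↦ CB  (constrained at step 1)

A->CB, B->A, C->A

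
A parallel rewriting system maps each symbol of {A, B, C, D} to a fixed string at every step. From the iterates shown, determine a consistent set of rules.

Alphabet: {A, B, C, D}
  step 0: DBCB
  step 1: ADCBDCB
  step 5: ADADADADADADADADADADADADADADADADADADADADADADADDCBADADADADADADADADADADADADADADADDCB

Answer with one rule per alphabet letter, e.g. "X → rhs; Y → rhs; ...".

A->AD, B->CB, C->D, D->AD

  step 0 ⇒ step 1: DBCB ⇒ AD·CB·D·CB
    B ↦ CB
    C ↦ D
    D ↦ AD
    A ↦ AD  (constrained at step 1)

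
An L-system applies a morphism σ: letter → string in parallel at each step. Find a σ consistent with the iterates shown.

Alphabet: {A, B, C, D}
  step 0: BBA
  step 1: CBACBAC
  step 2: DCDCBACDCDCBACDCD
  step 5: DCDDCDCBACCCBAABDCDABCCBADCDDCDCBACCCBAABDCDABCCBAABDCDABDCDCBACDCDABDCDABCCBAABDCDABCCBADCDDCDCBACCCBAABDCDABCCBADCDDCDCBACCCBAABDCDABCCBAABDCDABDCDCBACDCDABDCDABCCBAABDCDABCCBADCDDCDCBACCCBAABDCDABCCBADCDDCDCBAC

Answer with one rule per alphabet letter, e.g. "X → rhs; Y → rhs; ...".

  step 1 ⇒ step 2: CBACBAC ⇒ DCD·CBA·C·DCD·CBA·C·DCD
    A ↦ C
    B ↦ CBA
    C ↦ DCD
    D ↦ AB  (constrained at step 2)

A->C, B->CBA, C->DCD, D->AB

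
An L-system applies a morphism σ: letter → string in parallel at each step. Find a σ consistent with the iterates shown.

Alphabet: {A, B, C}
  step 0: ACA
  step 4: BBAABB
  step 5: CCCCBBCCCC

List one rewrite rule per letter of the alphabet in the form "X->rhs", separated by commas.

A->B, B->CC, C->A

  step 4 ⇒ step 5: BBAABB ⇒ CC·CC·B·B·CC·CC
    A ↦ B
    B ↦ CC
    C ↦ A  (constrained at step 0)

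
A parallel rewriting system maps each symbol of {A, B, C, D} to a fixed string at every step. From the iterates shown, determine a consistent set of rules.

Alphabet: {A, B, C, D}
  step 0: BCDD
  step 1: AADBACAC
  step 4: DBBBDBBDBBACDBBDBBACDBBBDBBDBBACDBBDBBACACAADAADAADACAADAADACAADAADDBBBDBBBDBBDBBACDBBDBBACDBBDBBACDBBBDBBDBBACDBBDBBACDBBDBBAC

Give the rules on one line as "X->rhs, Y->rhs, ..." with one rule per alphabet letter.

A->DBB, B->AAD, C->B, D->AC

  step 0 ⇒ step 1: BCDD ⇒ AAD·B·AC·AC
    B ↦ AAD
    C ↦ B
    D ↦ AC
    A ↦ DBB  (constrained at step 1)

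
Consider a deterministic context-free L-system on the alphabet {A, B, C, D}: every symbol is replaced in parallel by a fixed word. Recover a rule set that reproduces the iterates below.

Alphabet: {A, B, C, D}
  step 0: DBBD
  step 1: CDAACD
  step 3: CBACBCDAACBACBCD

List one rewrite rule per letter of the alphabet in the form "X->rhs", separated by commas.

  step 0 ⇒ step 1: DBBD ⇒ CD·A·A·CD
    B ↦ A
    D ↦ CD
    A ↦ B  (constrained at step 1)
    C ↦ CB  (constrained at step 1)

A->B, B->A, C->CB, D->CD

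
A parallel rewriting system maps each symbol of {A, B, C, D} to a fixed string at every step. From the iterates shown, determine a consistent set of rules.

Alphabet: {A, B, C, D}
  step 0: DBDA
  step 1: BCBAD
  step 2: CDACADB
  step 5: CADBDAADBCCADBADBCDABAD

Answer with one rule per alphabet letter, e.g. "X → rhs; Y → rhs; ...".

A->AD, B->C, C->DA, D->B

  step 1 ⇒ step 2: BCBAD ⇒ C·DA·C·AD·B
    A ↦ AD
    B ↦ C
    C ↦ DA
    D ↦ B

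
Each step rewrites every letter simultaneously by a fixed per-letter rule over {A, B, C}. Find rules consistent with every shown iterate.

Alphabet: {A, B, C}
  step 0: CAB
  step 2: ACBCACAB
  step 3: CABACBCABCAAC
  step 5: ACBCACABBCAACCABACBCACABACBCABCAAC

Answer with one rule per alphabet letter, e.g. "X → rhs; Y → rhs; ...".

  step 2 ⇒ step 3: ACBCACAB ⇒ CA·B·AC·B·CA·B·CA·AC
    A ↦ CA
    B ↦ AC
    C ↦ B

A->CA, B->AC, C->B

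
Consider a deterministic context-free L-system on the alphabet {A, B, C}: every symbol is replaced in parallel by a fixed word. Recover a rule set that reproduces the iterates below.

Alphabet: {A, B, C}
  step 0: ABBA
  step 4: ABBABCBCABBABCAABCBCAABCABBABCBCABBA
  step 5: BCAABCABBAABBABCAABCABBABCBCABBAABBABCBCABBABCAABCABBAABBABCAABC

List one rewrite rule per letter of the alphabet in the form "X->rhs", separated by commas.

  step 4 ⇒ step 5: ABBABCBCABBABCAABCBCAABCABBABCBCABBA ⇒ BC·A·A·BC·A·BBA·A·BBA·BC·A·A·BC·A·BBA·BC·BC·A·BBA·A·BBA·BC·BC·A·BBA·BC·A·A·BC·A·BBA·A·BBA·BC·A·A·BC
    A ↦ BC
    B ↦ A
    C ↦ BBA

A->BC, B->A, C->BBA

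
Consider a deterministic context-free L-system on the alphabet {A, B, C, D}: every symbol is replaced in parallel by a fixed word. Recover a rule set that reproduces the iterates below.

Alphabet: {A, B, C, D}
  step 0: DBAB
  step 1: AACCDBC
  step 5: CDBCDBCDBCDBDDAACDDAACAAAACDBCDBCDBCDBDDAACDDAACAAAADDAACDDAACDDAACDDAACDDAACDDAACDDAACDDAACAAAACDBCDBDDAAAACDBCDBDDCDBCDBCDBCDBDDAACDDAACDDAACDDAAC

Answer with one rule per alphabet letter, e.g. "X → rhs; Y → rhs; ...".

A->CDB, B->C, C->DD, D->AA

  step 0 ⇒ step 1: DBAB ⇒ AA·C·CDB·C
    A ↦ CDB
    B ↦ C
    D ↦ AA
    C ↦ DD  (constrained at step 1)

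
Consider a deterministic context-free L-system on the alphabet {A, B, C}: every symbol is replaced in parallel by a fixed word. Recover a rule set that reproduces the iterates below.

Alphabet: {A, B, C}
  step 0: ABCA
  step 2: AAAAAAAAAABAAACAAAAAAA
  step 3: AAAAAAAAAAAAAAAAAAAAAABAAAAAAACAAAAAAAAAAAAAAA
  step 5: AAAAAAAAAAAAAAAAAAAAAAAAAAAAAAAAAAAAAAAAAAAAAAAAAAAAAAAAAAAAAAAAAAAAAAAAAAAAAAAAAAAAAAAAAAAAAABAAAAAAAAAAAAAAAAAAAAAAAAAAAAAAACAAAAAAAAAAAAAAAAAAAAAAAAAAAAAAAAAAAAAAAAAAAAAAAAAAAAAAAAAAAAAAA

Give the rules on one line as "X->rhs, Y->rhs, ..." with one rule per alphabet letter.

A->AA, B->AAB, C->ACA

  step 2 ⇒ step 3: AAAAAAAAAABAAACAAAAAAA ⇒ AA·AA·AA·AA·AA·AA·AA·AA·AA·AA·AAB·AA·AA·AA·ACA·AA·AA·AA·AA·AA·AA·AA
    A ↦ AA
    B ↦ AAB
    C ↦ ACA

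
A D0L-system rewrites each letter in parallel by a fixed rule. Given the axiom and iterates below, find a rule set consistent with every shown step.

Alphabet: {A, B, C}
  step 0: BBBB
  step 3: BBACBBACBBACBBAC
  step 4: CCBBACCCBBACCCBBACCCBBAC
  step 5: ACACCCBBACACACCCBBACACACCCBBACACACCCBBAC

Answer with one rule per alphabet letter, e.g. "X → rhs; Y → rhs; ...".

A->BB, B->C, C->AC

  step 4 ⇒ step 5: CCBBACCCBBACCCBBACCCBBAC ⇒ AC·AC·C·C·BB·AC·AC·AC·C·C·BB·AC·AC·AC·C·C·BB·AC·AC·AC·C·C·BB·AC
    A ↦ BB
    B ↦ C
    C ↦ AC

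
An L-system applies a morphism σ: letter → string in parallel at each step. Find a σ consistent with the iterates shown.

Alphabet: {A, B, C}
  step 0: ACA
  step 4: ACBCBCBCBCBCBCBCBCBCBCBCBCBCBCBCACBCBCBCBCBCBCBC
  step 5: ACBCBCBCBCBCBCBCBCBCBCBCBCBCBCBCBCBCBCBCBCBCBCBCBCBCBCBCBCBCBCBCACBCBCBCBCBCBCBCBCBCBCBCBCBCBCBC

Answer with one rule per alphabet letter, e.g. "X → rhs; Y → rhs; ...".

A->AC, B->BC, C->BC

  step 4 ⇒ step 5: ACBCBCBCBCBCBCBCBCBCBCBCBCBCBCBCACBCBCBCBCBCBCBC ⇒ AC·BC·BC·BC·BC·BC·BC·BC·BC·BC·BC·BC·BC·BC·BC·BC·BC·BC·BC·BC·BC·BC·BC·BC·BC·BC·BC·BC·BC·BC·BC·BC·AC·BC·BC·BC·BC·BC·BC·BC·BC·BC·BC·BC·BC·BC·BC·BC
    A ↦ AC
    B ↦ BC
    C ↦ BC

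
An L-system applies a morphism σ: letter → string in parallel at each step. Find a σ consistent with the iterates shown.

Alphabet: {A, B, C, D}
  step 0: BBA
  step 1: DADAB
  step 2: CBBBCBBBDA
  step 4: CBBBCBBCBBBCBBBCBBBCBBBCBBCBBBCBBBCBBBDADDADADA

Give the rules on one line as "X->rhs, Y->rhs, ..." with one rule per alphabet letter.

A->B, B->DA, C->DAD, D->CBB

  step 1 ⇒ step 2: DADAB ⇒ CBB·B·CBB·B·DA
    A ↦ B
    B ↦ DA
    D ↦ CBB
    C ↦ DAD  (constrained at step 2)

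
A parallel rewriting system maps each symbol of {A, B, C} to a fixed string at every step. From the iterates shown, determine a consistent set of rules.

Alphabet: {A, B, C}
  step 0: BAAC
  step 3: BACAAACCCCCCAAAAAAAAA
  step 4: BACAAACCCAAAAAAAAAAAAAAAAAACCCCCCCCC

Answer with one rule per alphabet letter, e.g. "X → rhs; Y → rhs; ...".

  step 3 ⇒ step 4: BACAAACCCCCCAAAAAAAAA ⇒ BA·C·AAA·C·C·C·AAA·AAA·AAA·AAA·AAA·AAA·C·C·C·C·C·C·C·C·C
    A ↦ C
    B ↦ BA
    C ↦ AAA

A->C, B->BA, C->AAA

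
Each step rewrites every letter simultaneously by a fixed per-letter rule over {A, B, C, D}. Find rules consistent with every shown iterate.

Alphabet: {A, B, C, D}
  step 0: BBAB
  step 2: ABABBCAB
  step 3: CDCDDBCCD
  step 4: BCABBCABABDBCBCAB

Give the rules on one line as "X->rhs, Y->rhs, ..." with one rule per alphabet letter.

  step 3 ⇒ step 4: CDCDDBCCD ⇒ BC·AB·BC·AB·AB·D·BC·BC·AB
    B ↦ D
    C ↦ BC
    D ↦ AB
  step 2 ⇒ step 3: ABABBCAB ⇒ C·D·C·D·D·BC·C·D
    A ↦ C

A->C, B->D, C->BC, D->AB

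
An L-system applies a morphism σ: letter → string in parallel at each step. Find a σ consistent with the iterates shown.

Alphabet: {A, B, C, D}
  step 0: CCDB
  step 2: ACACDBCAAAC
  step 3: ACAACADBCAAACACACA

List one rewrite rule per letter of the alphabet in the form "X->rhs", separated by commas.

A->AC, B->CA, C->A, D->DB

  step 2 ⇒ step 3: ACACDBCAAAC ⇒ AC·A·AC·A·DB·CA·A·AC·AC·AC·A
    A ↦ AC
    B ↦ CA
    C ↦ A
    D ↦ DB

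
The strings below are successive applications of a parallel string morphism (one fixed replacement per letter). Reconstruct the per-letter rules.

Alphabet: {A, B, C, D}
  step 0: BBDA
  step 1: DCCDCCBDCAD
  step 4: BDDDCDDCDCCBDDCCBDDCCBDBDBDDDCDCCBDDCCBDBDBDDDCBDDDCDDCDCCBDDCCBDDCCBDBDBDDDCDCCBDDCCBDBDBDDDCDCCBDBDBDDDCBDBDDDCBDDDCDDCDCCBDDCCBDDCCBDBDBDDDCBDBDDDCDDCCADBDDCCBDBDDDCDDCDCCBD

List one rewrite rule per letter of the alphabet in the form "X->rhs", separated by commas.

  step 0 ⇒ step 1: BBDA ⇒ DCC·DCC·BD·CAD
    A ↦ CAD
    B ↦ DCC
    D ↦ BD
    C ↦ DDC  (constrained at step 1)

A->CAD, B->DCC, C->DDC, D->BD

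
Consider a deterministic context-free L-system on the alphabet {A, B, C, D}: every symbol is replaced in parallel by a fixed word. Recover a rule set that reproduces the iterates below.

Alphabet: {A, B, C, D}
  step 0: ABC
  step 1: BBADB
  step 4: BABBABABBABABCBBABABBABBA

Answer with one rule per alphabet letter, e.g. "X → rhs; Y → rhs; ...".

A->B, B->BA, C->DB, D->CB

  step 0 ⇒ step 1: ABC ⇒ B·BA·DB
    A ↦ B
    B ↦ BA
    C ↦ DB
    D ↦ CB  (constrained at step 1)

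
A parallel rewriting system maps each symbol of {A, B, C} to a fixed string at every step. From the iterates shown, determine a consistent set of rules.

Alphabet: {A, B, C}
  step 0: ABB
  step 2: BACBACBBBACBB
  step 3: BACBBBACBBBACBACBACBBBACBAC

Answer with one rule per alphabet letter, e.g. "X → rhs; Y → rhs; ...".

A->B, B->BAC, C->B

  step 2 ⇒ step 3: BACBACBBBACBB ⇒ BAC·B·B·BAC·B·B·BAC·BAC·BAC·B·B·BAC·BAC
    A ↦ B
    B ↦ BAC
    C ↦ B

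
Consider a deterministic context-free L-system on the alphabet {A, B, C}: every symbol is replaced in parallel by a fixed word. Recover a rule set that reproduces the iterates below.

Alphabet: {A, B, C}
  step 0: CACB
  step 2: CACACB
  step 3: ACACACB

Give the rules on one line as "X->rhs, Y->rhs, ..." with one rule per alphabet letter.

  step 2 ⇒ step 3: CACACB ⇒ A·C·A·C·A·CB
    A ↦ C
    B ↦ CB
    C ↦ A

A->C, B->CB, C->A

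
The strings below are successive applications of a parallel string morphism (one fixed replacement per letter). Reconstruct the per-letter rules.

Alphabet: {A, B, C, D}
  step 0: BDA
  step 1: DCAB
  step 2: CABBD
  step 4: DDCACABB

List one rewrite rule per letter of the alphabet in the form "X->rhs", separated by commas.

  step 1 ⇒ step 2: DCAB ⇒ CA·B·B·D
    A ↦ B
    B ↦ D
    C ↦ B
    D ↦ CA

A->B, B->D, C->B, D->CA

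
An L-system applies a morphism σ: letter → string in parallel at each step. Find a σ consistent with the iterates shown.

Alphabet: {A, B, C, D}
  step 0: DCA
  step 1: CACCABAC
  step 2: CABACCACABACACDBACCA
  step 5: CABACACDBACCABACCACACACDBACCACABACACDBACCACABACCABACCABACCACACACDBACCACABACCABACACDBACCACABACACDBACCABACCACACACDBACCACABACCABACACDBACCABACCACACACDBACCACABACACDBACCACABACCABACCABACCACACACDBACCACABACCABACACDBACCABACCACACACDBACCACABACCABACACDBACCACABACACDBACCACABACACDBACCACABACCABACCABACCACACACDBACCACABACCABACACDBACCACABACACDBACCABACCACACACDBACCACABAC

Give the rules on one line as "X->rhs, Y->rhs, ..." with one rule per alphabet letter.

  step 1 ⇒ step 2: CACCABAC ⇒ CA·BAC·CA·CA·BAC·ACD·BAC·CA
    A ↦ BAC
    B ↦ ACD
    C ↦ CA
  step 0 ⇒ step 1: DCA ⇒ CAC·CA·BAC
    D ↦ CAC

A->BAC, B->ACD, C->CA, D->CAC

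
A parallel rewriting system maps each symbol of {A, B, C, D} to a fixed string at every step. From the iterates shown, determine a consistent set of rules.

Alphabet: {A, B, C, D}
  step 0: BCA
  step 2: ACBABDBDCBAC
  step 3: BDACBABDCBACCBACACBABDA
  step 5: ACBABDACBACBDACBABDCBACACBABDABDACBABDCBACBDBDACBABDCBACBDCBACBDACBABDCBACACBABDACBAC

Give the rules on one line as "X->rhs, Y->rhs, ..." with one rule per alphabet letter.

A->BD, B->CBA, C->A, D->C

  step 2 ⇒ step 3: ACBABDBDCBAC ⇒ BD·A·CBA·BD·CBA·C·CBA·C·A·CBA·BD·A
    A ↦ BD
    B ↦ CBA
    C ↦ A
    D ↦ C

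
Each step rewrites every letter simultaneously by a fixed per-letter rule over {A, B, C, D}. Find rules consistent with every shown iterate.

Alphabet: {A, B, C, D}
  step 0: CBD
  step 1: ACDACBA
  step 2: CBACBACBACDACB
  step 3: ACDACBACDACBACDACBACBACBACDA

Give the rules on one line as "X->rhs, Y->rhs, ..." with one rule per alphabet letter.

A->CB, B->CDA, C->A, D->CBA

  step 2 ⇒ step 3: CBACBACBACDACB ⇒ A·CDA·CB·A·CDA·CB·A·CDA·CB·A·CBA·CB·A·CDA
    A ↦ CB
    B ↦ CDA
    C ↦ A
    D ↦ CBA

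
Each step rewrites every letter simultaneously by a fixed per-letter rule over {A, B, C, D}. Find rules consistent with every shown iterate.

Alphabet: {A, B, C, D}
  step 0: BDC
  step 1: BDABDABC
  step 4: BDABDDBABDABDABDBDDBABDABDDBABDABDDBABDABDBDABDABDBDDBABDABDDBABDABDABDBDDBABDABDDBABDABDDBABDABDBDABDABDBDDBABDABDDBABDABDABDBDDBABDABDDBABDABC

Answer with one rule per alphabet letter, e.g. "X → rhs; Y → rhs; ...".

A->DBA, B->BD, C->ABC, D->ABD

  step 0 ⇒ step 1: BDC ⇒ BD·ABD·ABC
    B ↦ BD
    C ↦ ABC
    D ↦ ABD
    A ↦ DBA  (constrained at step 1)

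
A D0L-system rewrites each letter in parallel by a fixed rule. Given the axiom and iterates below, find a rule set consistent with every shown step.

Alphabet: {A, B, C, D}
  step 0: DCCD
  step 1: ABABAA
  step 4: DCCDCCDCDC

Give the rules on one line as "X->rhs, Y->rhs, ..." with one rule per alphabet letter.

A->C, B->D, C->BA, D->A

  step 0 ⇒ step 1: DCCD ⇒ A·BA·BA·A
    C ↦ BA
    D ↦ A
    A ↦ C  (constrained at step 1)
    B ↦ D  (constrained at step 1)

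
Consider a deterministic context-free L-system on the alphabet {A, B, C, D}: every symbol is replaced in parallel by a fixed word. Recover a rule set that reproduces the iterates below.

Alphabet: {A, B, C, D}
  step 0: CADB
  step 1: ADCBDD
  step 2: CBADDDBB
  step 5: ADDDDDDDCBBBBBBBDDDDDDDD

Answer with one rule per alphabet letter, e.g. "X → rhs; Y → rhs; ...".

  step 1 ⇒ step 2: ADCBDD ⇒ C·B·AD·DD·B·B
    A ↦ C
    B ↦ DD
    C ↦ AD
    D ↦ B

A->C, B->DD, C->AD, D->B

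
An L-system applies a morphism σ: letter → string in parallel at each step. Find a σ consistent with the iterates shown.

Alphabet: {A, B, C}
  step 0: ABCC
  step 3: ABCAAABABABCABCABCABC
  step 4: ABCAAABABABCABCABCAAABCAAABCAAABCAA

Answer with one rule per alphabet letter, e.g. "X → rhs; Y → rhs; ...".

  step 3 ⇒ step 4: ABCAAABABABCABCABCABC ⇒ AB·C·AA·AB·AB·AB·C·AB·C·AB·C·AA·AB·C·AA·AB·C·AA·AB·C·AA
    A ↦ AB
    B ↦ C
    C ↦ AA

A->AB, B->C, C->AA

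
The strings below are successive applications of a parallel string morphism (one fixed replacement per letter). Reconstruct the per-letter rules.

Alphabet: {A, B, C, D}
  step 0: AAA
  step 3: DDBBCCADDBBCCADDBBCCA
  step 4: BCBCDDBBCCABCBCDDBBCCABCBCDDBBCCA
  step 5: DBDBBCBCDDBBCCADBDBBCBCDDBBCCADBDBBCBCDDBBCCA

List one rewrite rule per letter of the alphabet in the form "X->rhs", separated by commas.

  step 4 ⇒ step 5: BCBCDDBBCCABCBCDDBBCCABCBCDDBBCCA ⇒ D·B·D·B·BC·BC·D·D·B·B·CCA·D·B·D·B·BC·BC·D·D·B·B·CCA·D·B·D·B·BC·BC·D·D·B·B·CCA
    A ↦ CCA
    B ↦ D
    C ↦ B
    D ↦ BC

A->CCA, B->D, C->B, D->BC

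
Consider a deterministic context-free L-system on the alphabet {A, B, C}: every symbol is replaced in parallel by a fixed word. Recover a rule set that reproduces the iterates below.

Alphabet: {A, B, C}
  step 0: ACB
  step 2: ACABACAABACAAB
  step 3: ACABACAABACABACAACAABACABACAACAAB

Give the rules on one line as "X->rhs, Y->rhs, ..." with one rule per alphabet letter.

  step 2 ⇒ step 3: ACABACAABACAAB ⇒ ACA·B·ACA·AB·ACA·B·ACA·ACA·AB·ACA·B·ACA·ACA·AB
    A ↦ ACA
    B ↦ AB
    C ↦ B

A->ACA, B->AB, C->B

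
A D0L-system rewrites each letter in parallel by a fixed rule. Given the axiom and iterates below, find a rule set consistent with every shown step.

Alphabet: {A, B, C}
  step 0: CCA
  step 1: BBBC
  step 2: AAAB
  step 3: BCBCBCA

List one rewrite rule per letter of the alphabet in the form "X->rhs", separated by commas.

  step 2 ⇒ step 3: AAAB ⇒ BC·BC·BC·A
    A ↦ BC
    B ↦ A
  step 0 ⇒ step 1: CCA ⇒ B·B·BC
    C ↦ B

A->BC, B->A, C->B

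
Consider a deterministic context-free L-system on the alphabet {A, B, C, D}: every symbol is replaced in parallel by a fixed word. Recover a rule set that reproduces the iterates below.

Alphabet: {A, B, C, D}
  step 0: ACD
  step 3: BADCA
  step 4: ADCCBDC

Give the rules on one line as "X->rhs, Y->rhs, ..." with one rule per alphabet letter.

A->DC, B->A, C->B, D->C

  step 3 ⇒ step 4: BADCA ⇒ A·DC·C·B·DC
    A ↦ DC
    B ↦ A
    C ↦ B
    D ↦ C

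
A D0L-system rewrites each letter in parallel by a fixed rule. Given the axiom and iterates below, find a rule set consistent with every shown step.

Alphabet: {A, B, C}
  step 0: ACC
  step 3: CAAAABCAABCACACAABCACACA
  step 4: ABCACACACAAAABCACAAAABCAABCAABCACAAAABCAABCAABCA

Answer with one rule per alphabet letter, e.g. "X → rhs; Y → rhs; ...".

  step 3 ⇒ step 4: CAAAABCAABCACACAABCACACA ⇒ AB·CA·CA·CA·CA·AA·AB·CA·CA·AA·AB·CA·AB·CA·AB·CA·CA·AA·AB·CA·AB·CA·AB·CA
    A ↦ CA
    B ↦ AA
    C ↦ AB

A->CA, B->AA, C->AB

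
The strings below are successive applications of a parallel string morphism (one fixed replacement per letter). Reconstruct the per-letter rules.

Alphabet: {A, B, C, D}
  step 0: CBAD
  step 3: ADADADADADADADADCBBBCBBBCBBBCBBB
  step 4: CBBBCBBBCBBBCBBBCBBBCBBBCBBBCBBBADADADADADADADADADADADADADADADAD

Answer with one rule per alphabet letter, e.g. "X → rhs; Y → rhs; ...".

  step 3 ⇒ step 4: ADADADADADADADADCBBBCBBBCBBBCBBB ⇒ CB·BB·CB·BB·CB·BB·CB·BB·CB·BB·CB·BB·CB·BB·CB·BB·AD·AD·AD·AD·AD·AD·AD·AD·AD·AD·AD·AD·AD·AD·AD·AD
    A ↦ CB
    B ↦ AD
    C ↦ AD
    D ↦ BB

A->CB, B->AD, C->AD, D->BB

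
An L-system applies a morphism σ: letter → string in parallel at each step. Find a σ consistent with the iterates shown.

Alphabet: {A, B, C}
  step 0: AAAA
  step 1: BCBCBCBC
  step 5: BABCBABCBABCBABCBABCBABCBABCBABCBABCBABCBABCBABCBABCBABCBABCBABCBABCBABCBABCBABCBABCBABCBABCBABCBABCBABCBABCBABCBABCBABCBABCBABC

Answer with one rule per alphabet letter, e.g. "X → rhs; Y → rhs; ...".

  step 0 ⇒ step 1: AAAA ⇒ BC·BC·BC·BC
    A ↦ BC
    B ↦ BA  (constrained at step 1)
    C ↦ BC  (constrained at step 1)

A->BC, B->BA, C->BC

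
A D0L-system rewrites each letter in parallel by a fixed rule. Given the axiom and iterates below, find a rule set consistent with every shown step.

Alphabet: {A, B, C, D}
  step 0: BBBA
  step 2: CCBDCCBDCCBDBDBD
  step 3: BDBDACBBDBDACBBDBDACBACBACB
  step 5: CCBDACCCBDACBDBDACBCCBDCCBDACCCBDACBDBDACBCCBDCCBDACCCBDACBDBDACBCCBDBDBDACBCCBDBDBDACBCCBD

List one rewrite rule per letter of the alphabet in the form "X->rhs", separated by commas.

  step 2 ⇒ step 3: CCBDCCBDCCBDBDBD ⇒ BD·BD·AC·B·BD·BD·AC·B·BD·BD·AC·B·AC·B·AC·B
    B ↦ AC
    C ↦ BD
    D ↦ B
    A ↦ CC  (constrained at step 0)

A->CC, B->AC, C->BD, D->B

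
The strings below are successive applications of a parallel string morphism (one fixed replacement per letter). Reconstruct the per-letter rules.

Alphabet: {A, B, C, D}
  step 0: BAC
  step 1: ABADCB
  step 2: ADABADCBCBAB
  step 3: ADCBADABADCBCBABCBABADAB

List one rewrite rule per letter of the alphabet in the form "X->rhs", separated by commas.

  step 2 ⇒ step 3: ADABADCBCBAB ⇒ AD·CB·AD·AB·AD·CB·CB·AB·CB·AB·AD·AB
    A ↦ AD
    B ↦ AB
    C ↦ CB
    D ↦ CB

A->AD, B->AB, C->CB, D->CB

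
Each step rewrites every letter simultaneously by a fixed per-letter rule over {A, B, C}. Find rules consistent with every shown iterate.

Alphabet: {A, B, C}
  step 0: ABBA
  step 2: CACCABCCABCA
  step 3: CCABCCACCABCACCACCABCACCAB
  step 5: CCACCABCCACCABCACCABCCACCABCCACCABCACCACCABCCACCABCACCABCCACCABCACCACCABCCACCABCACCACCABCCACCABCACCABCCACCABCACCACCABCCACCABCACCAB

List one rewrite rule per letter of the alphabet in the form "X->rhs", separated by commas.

A->B, B->CA, C->CCA

  step 2 ⇒ step 3: CACCABCCABCA ⇒ CCA·B·CCA·CCA·B·CA·CCA·CCA·B·CA·CCA·B
    A ↦ B
    B ↦ CA
    C ↦ CCA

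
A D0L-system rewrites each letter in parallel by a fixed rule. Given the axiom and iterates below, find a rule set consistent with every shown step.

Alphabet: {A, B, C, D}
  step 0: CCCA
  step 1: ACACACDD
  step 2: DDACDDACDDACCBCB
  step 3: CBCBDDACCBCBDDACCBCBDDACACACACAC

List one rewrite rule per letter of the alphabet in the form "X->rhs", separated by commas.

A->DD, B->AC, C->AC, D->CB

  step 2 ⇒ step 3: DDACDDACDDACCBCB ⇒ CB·CB·DD·AC·CB·CB·DD·AC·CB·CB·DD·AC·AC·AC·AC·AC
    A ↦ DD
    B ↦ AC
    C ↦ AC
    D ↦ CB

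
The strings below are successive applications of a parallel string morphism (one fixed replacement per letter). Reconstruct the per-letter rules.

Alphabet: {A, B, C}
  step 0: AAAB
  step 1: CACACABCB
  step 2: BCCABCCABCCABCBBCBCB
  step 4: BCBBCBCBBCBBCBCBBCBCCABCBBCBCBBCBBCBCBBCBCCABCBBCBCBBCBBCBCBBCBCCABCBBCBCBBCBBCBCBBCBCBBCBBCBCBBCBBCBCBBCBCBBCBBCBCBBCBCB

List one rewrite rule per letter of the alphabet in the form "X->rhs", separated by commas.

  step 1 ⇒ step 2: CACACABCB ⇒ BC·CA·BC·CA·BC·CA·BCB·BC·BCB
    A ↦ CA
    B ↦ BCB
    C ↦ BC

A->CA, B->BCB, C->BC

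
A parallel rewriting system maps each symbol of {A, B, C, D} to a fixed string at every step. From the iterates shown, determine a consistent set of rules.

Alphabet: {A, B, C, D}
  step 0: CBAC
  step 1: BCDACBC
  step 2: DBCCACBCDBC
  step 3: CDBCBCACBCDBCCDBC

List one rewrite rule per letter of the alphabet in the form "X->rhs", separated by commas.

  step 2 ⇒ step 3: DBCCACBCDBC ⇒ C·D·BC·BC·AC·BC·D·BC·C·D·BC
    A ↦ AC
    B ↦ D
    C ↦ BC
    D ↦ C

A->AC, B->D, C->BC, D->C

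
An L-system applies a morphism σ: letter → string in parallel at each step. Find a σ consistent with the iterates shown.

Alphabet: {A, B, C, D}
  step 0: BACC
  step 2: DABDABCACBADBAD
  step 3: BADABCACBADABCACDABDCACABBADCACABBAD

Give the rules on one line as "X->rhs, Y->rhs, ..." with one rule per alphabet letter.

  step 2 ⇒ step 3: DABDABCACBADBAD ⇒ BAD·AB·CAC·BAD·AB·CAC·D·AB·D·CAC·AB·BAD·CAC·AB·BAD
    A ↦ AB
    B ↦ CAC
    C ↦ D
    D ↦ BAD

A->AB, B->CAC, C->D, D->BAD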